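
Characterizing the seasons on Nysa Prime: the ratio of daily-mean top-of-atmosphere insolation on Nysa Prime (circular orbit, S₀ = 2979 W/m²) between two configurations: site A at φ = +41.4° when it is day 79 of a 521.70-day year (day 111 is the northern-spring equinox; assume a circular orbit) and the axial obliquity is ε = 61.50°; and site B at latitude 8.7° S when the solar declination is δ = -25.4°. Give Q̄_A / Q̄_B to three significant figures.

Q̄_A / Q̄_B ≈ 0.400

— Configuration A (φ=+41.4°):
Solar longitude: λ_s = 360° × (79 − 111)/521.70 = -22.082°, i.e. -22.082° + 360° = 337.918°.
sin δ = sin 61.50° × sin 337.918° = -0.33037, so δ = -19.291°.
cos H₀ = −tan(+41.4°) tan(-19.291°) = 0.3086, H₀ = 1.2571 rad.
Bracket: H₀ sin φ sin δ + cos φ cos δ sin H₀ = 1.2571×0.66131×-0.33037 + 0.75011×0.94385×0.95120 = -0.274647 + 0.673441 = 0.398794.
Q̄ = (S₀/π) × [bracket] = (2979/π) × 0.398794 = 378.15 W/m².
— Configuration B (φ=-8.7°):
cos H₀ = −tan(-8.7°) tan(-25.400°) = -0.0727, H₀ = 1.6435 rad.
Bracket: H₀ sin φ sin δ + cos φ cos δ sin H₀ = 1.6435×-0.15126×-0.42894 + 0.98849×0.90334×0.99736 = 0.106633 + 0.890585 = 0.997218.
Q̄ = (S₀/π) × [bracket] = (2979/π) × 0.997218 = 945.61 W/m².
Ratio Q̄_A / Q̄_B = 378.15 / 945.61 = 0.3999.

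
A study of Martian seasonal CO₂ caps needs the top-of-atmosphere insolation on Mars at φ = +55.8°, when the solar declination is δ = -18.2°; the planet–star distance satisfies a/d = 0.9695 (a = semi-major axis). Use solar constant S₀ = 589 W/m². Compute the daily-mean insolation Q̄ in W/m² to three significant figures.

cos H₀ = −tan(+55.8°) tan(-18.200°) = 0.4838, H₀ = 1.0658 rad.
Bracket: H₀ sin φ sin δ + cos φ cos δ sin H₀ = 1.0658×0.82708×-0.31233 + 0.56208×0.94997×0.87518 = -0.275319 + 0.467310 = 0.191991.
Inverse-square distance factor (a/d)² = 0.9695² = 0.939930.
Q̄ = (S₀/π) × 0.939930 × [bracket] = (589/π) × 0.939930 × 0.191991 = 33.83 W/m².

Q̄ ≈ 33.8 W/m²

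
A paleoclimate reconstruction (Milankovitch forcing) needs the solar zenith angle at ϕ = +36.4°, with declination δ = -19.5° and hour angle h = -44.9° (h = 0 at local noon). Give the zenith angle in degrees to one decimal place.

θ_z = 70.2°

cos θ_z = sin ϕ sin δ + cos ϕ cos δ cos h = -0.198087 + 0.537436 = 0.339349.
θ_z = arccos(0.339349) = 70.2°.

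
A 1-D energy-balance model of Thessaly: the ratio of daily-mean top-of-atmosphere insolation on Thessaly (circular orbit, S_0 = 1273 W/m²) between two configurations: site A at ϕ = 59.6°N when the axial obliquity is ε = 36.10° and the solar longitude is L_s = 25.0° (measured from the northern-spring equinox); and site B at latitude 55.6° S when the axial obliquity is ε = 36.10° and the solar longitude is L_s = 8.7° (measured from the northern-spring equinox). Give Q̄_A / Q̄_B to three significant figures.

Q̄_A / Q̄_B ≈ 1.94

— Configuration A (ϕ=+59.6°):
Solar declination: sin δ = sin ε · sin L_s = sin 36.10° × sin 25.0° = 0.24901, so δ = +14.419°.
cos h₀ = −tan(+59.6°) tan(+14.419°) = -0.4382, h₀ = 2.0244 rad.
Bracket: h₀ sin ϕ sin δ + cos ϕ cos δ sin h₀ = 2.0244×0.86251×0.24901 + 0.50603×0.96850×0.89887 = 0.434788 + 0.440527 = 0.875315.
Q̄ = (S_0/π) × [bracket] = (1273/π) × 0.875315 = 354.69 W/m².
— Configuration B (ϕ=-55.6°):
Solar declination: sin δ = sin ε · sin L_s = sin 36.10° × sin 8.7° = 0.08912, so δ = +5.113°.
cos h₀ = −tan(-55.6°) tan(+5.113°) = 0.1307, h₀ = 1.4397 rad.
Bracket: h₀ sin ϕ sin δ + cos ϕ cos δ sin h₀ = 1.4397×-0.82511×0.08912 + 0.56497×0.99602×0.99142 = -0.105867 + 0.557893 = 0.452026.
Q̄ = (S_0/π) × [bracket] = (1273/π) × 0.452026 = 183.16 W/m².
Ratio Q̄_A / Q̄_B = 354.69 / 183.16 = 1.937.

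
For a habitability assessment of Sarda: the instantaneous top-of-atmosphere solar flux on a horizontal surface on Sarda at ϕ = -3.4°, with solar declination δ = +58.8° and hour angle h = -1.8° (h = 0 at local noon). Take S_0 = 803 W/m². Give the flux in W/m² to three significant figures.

374 W/m²

cos θ_z = sin ϕ sin δ + cos ϕ cos δ cos h = -0.050729 + 0.516860 = 0.466131.
Flux = S_0 · cos θ_z = 803 × 0.466131 = 374.3 W/m².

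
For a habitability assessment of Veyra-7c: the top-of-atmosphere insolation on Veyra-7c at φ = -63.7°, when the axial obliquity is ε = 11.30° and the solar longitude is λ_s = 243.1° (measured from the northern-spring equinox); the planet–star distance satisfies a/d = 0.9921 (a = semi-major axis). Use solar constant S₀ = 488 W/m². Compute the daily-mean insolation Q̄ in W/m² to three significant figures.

Q̄ ≈ 109 W/m²

Solar declination: sin δ = sin ε · sin λ_s = sin 11.30° × sin 243.1° = -0.17474, so δ = -10.064°.
cos H₀ = −tan(-63.7°) tan(-10.064°) = -0.3591, H₀ = 1.9381 rad.
Bracket: H₀ sin φ sin δ + cos φ cos δ sin H₀ = 1.9381×-0.89649×-0.17474 + 0.44307×0.98461×0.93330 = 0.303609 + 0.407153 = 0.710762.
Inverse-square distance factor (a/d)² = 0.9921² = 0.984262.
Q̄ = (S₀/π) × 0.984262 × [bracket] = (488/π) × 0.984262 × 0.710762 = 108.7 W/m².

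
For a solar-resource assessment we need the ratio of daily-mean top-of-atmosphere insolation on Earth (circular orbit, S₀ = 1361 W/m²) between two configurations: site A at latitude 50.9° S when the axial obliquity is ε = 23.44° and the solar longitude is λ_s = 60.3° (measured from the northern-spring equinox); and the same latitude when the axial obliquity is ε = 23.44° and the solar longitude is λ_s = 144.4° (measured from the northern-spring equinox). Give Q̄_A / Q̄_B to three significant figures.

— Configuration A (φ=-50.9°):
Solar declination: sin δ = sin ε · sin λ_s = sin 23.44° × sin 60.3° = 0.34553, so δ = +20.214°.
cos H₀ = −tan(-50.9°) tan(+20.214°) = 0.4531, H₀ = 1.1006 rad.
Bracket: H₀ sin φ sin δ + cos φ cos δ sin H₀ = 1.1006×-0.77605×0.34553 + 0.63068×0.93841×0.89147 = -0.295124 + 0.527604 = 0.232480.
Q̄ = (S₀/π) × [bracket] = (1361/π) × 0.232480 = 100.71 W/m².
— Configuration B (φ=-50.9°):
Solar declination: sin δ = sin ε · sin λ_s = sin 23.44° × sin 144.4° = 0.23156, so δ = +13.389°.
cos H₀ = −tan(-50.9°) tan(+13.389°) = 0.2929, H₀ = 1.2735 rad.
Bracket: H₀ sin φ sin δ + cos φ cos δ sin H₀ = 1.2735×-0.77605×0.23156 + 0.63068×0.97282×0.95614 = -0.228851 + 0.586628 = 0.357777.
Q̄ = (S₀/π) × [bracket] = (1361/π) × 0.357777 = 155.00 W/m².
Ratio Q̄_A / Q̄_B = 100.71 / 155.00 = 0.6497.

Q̄_A / Q̄_B ≈ 0.650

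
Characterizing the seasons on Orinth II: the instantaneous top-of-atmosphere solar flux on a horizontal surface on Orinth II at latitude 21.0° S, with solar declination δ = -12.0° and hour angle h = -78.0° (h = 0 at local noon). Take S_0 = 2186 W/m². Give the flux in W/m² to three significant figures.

578 W/m²

cos θ_z = sin ϕ sin δ + cos ϕ cos δ cos h = 0.074509 + 0.189861 = 0.264370.
Flux = S_0 · cos θ_z = 2186 × 0.264370 = 577.9 W/m².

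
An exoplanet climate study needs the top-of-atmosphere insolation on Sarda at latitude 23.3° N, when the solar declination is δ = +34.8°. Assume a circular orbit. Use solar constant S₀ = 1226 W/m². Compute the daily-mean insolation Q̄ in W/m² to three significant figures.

Q̄ ≈ 446 W/m²

cos H₀ = −tan(+23.3°) tan(+34.800°) = -0.2993, H₀ = 1.8748 rad.
Bracket: H₀ sin φ sin δ + cos φ cos δ sin H₀ = 1.8748×0.39555×0.57071 + 0.91845×0.82115×0.95415 = 0.423225 + 0.719606 = 1.142831.
Q̄ = (S₀/π) × [bracket] = (1226/π) × 1.142831 = 446.0 W/m².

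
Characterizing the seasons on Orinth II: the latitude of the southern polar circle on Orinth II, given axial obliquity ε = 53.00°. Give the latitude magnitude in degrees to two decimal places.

The polar circle is the lowest latitude that experiences at least one full rotation of continuous darkness at the northern-summer solstice; it lies at |φ| = 90° − ε = 90° − 53.00° = 37.00°.

37.00°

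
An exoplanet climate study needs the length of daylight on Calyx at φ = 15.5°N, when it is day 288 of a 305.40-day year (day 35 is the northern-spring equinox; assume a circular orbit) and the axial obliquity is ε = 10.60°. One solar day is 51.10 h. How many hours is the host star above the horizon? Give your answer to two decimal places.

24.81 h

Solar longitude: λ_s = 360° × (288 − 35)/305.40 = 298.232°.
sin δ = sin 10.60° × sin 298.232° = -0.16207, so δ = -9.327°.
cos H₀ = −tan φ · tan δ = −tan(+15.5°) × tan(-9.327°) = 0.0455, so H₀ = 1.5252 rad = 87.39°.
Daylight = 2H₀/(2π) × 51.10 h = (1.5252/π) × 51.10 = 24.81 h.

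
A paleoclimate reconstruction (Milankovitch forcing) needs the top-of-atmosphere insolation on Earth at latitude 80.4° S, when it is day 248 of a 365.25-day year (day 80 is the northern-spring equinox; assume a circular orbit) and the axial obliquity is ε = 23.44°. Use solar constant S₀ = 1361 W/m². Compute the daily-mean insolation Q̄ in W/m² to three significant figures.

Q̄ ≈ 18.3 W/m²

Solar longitude: λ_s = 360° × (248 − 80)/365.25 = 165.585°.
sin δ = sin 23.44° × sin 165.585° = 0.09903, so δ = +5.683°.
cos H₀ = −tan(-80.4°) tan(+5.683°) = 0.5884, H₀ = 0.9418 rad.
Bracket: H₀ sin φ sin δ + cos φ cos δ sin H₀ = 0.9418×-0.98600×0.09903 + 0.16677×0.99508×0.80860 = -0.091961 + 0.134187 = 0.042226.
Q̄ = (S₀/π) × [bracket] = (1361/π) × 0.042226 = 18.29 W/m².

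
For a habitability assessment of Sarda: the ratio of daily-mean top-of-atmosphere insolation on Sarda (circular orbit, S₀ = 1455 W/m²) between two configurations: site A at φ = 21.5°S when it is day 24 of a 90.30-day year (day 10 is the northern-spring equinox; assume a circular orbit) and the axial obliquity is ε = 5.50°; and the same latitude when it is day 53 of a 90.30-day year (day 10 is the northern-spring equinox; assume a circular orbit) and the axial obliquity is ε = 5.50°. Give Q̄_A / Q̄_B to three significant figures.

Q̄_A / Q̄_B ≈ 0.957

— Configuration A (φ=-21.5°):
Solar longitude: λ_s = 360° × (24 − 10)/90.30 = 55.814°.
sin δ = sin 5.50° × sin 55.814° = 0.07929, so δ = +4.547°.
cos H₀ = −tan(-21.5°) tan(+4.547°) = 0.0313, H₀ = 1.5395 rad.
Bracket: H₀ sin φ sin δ + cos φ cos δ sin H₀ = 1.5395×-0.36650×0.07929 + 0.93042×0.99685×0.99951 = -0.044738 + 0.927035 = 0.882297.
Q̄ = (S₀/π) × [bracket] = (1455/π) × 0.882297 = 408.63 W/m².
— Configuration B (φ=-21.5°):
Solar longitude: λ_s = 360° × (53 − 10)/90.30 = 171.429°.
sin δ = sin 5.50° × sin 171.429° = 0.01429, so δ = +0.819°.
cos H₀ = −tan(-21.5°) tan(+0.819°) = 0.0056, H₀ = 1.5652 rad.
Bracket: H₀ sin φ sin δ + cos φ cos δ sin H₀ = 1.5652×-0.36650×0.01429 + 0.93042×0.99990×0.99998 = -0.008197 + 0.930308 = 0.922111.
Q̄ = (S₀/π) × [bracket] = (1455/π) × 0.922111 = 427.07 W/m².
Ratio Q̄_A / Q̄_B = 408.63 / 427.07 = 0.9568.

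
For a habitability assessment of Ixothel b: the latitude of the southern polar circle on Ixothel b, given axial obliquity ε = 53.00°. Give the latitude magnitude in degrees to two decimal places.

The polar circle is the lowest latitude that experiences at least one full rotation of continuous darkness at the northern-summer solstice; it lies at |φ| = 90° − ε = 90° − 53.00° = 37.00°.

37.00°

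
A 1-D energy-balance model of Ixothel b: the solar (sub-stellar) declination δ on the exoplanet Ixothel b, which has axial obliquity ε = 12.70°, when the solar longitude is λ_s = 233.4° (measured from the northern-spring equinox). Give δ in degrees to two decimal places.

sin δ = sin ε · sin λ_s = sin 12.70° × sin 233.4° = -0.176496.
δ = arcsin(-0.176496) = -10.17°.

δ = -10.17°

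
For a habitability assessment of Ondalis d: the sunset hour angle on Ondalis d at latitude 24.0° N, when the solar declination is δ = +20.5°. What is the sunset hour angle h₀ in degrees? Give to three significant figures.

cos h₀ = −tan ϕ · tan δ = −tan(+24.0°) × tan(+20.500°) = -0.1665, so h₀ = 1.7380 rad = 99.58°.

h₀ = 99.6°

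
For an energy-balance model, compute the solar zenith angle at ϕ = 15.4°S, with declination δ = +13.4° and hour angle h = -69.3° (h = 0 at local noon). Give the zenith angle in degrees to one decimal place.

cos θ_z = sin ϕ sin δ + cos ϕ cos δ cos h = -0.061542 + 0.331506 = 0.269964.
θ_z = arccos(0.269964) = 74.3°.

θ_z = 74.3°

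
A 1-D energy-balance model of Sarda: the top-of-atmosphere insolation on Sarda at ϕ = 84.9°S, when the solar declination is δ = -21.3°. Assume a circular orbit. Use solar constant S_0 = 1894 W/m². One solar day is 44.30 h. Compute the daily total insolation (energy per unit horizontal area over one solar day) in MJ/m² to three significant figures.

cos h₀ = −tan(-84.9°) tan(-21.300°) = -4.3686 ≤ −1 ⇒ polar day, h₀ = π.
Bracket: h₀ sin ϕ sin δ + cos ϕ cos δ sin h₀ = 3.1416×-0.99604×-0.36325 + 0.08889×0.93169×0.00000 = 1.136667 + 0.000000 = 1.136667.
Q̄ = (S_0/π) × [bracket] = (1894/π) × 1.136667 = 685.27 W/m².
Daily total = Q̄ × 44.30 h × 3600 s/h = 685.27 × 44.30 × 3600 / 10⁶ = 109.3 MJ/m².

109 MJ/m²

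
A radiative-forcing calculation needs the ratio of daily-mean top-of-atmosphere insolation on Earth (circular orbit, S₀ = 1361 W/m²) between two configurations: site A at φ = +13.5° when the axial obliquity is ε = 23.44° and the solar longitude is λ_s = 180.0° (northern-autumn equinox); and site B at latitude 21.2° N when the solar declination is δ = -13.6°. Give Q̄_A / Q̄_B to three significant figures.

— Configuration A (φ=+13.5°):
Solar declination: sin δ = sin ε · sin λ_s = sin 23.44° × sin 180.0° = 0.00000, so δ = +0.000°.
cos H₀ = −tan(+13.5°) tan(+0.000°) = -0.0000, H₀ = 1.5708 rad.
Bracket: H₀ sin φ sin δ + cos φ cos δ sin H₀ = 1.5708×0.23345×0.00000 + 0.97237×1.00000×1.00000 = 0.000000 + 0.972370 = 0.972370.
Q̄ = (S₀/π) × [bracket] = (1361/π) × 0.972370 = 421.25 W/m².
— Configuration B (φ=+21.2°):
cos H₀ = −tan(+21.2°) tan(-13.600°) = 0.0938, H₀ = 1.4768 rad.
Bracket: H₀ sin φ sin δ + cos φ cos δ sin H₀ = 1.4768×0.36162×-0.23514 + 0.93232×0.97196×0.99559 = -0.125574 + 0.902182 = 0.776608.
Q̄ = (S₀/π) × [bracket] = (1361/π) × 0.776608 = 336.44 W/m².
Ratio Q̄_A / Q̄_B = 421.25 / 336.44 = 1.252.

Q̄_A / Q̄_B ≈ 1.25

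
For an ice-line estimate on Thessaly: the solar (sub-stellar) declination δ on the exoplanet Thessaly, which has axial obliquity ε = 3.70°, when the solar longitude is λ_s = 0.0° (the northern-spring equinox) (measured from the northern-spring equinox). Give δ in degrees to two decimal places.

sin δ = sin ε · sin λ_s = sin 3.70° × sin 0.0° = 0.000000.
δ = arcsin(0.000000) = +0.00°.

δ = +0.00°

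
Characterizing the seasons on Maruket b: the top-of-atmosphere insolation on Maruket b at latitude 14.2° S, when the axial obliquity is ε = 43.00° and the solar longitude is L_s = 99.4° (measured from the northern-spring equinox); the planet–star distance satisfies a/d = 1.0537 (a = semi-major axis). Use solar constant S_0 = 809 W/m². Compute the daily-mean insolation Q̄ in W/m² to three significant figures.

Solar declination: sin δ = sin ε · sin L_s = sin 43.00° × sin 99.4° = 0.67284, so δ = +42.287°.
cos h₀ = −tan(-14.2°) tan(+42.287°) = 0.2301, h₀ = 1.3386 rad.
Bracket: h₀ sin ϕ sin δ + cos ϕ cos δ sin h₀ = 1.3386×-0.24531×0.67284 + 0.96945×0.73979×0.97316 = -0.220942 + 0.697940 = 0.476998.
Inverse-square distance factor (a/d)² = 1.0537² = 1.110284.
Q̄ = (S_0/π) × 1.110284 × [bracket] = (809/π) × 1.110284 × 0.476998 = 136.4 W/m².

Q̄ ≈ 136 W/m²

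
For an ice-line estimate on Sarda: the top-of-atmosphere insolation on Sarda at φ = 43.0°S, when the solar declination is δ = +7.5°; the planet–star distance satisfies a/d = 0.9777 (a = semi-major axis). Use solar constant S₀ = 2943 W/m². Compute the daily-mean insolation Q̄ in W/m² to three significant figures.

Q̄ ≈ 529 W/m²

cos H₀ = −tan(-43.0°) tan(+7.500°) = 0.1228, H₀ = 1.4477 rad.
Bracket: H₀ sin φ sin δ + cos φ cos δ sin H₀ = 1.4477×-0.68200×0.13053 + 0.73135×0.99144×0.99244 = -0.128876 + 0.719608 = 0.590732.
Inverse-square distance factor (a/d)² = 0.9777² = 0.955897.
Q̄ = (S₀/π) × 0.955897 × [bracket] = (2943/π) × 0.955897 × 0.590732 = 529.0 W/m².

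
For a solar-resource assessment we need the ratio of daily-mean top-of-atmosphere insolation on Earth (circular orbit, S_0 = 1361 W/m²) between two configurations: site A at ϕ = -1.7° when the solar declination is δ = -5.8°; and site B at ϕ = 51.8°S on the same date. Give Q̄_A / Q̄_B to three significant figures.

— Configuration A (ϕ=-1.7°):
cos h₀ = −tan(-1.7°) tan(-5.800°) = -0.0030, h₀ = 1.5738 rad.
Bracket: h₀ sin ϕ sin δ + cos ϕ cos δ sin h₀ = 1.5738×-0.02967×-0.10106 + 0.99956×0.99488×1.00000 = 0.004719 + 0.994442 = 0.999161.
Q̄ = (S_0/π) × [bracket] = (1361/π) × 0.999161 = 432.86 W/m².
— Configuration B (ϕ=-51.8°):
cos h₀ = −tan(-51.8°) tan(-5.800°) = -0.1291, h₀ = 1.7002 rad.
Bracket: h₀ sin ϕ sin δ + cos ϕ cos δ sin h₀ = 1.7002×-0.78586×-0.10106 + 0.61841×0.99488×0.99163 = 0.135028 + 0.610094 = 0.745122.
Q̄ = (S_0/π) × [bracket] = (1361/π) × 0.745122 = 322.80 W/m².
Ratio Q̄_A / Q̄_B = 432.86 / 322.80 = 1.341.

Q̄_A / Q̄_B ≈ 1.34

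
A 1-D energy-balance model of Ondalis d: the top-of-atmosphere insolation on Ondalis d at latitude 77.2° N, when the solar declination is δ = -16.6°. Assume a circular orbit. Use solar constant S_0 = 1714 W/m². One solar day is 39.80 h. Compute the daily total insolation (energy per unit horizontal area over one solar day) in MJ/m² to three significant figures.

0.00 MJ/m²

cos h₀ = −tan(+77.2°) tan(-16.600°) = 1.3121 ≥ 1 ⇒ polar night, h₀ = 0 and Q̄ = 0.
Daily total = Q̄ × 39.80 h × 3600 s/h = 0.00 MJ/m².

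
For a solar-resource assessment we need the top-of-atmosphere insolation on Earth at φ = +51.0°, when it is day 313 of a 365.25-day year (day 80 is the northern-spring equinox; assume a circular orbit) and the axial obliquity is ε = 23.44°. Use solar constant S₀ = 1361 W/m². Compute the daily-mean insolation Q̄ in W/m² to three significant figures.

Solar longitude: λ_s = 360° × (313 − 80)/365.25 = 229.651°.
sin δ = sin 23.44° × sin 229.651° = -0.30316, so δ = -17.648°.
cos H₀ = −tan(+51.0°) tan(-17.648°) = 0.3929, H₀ = 1.1671 rad.
Bracket: H₀ sin φ sin δ + cos φ cos δ sin H₀ = 1.1671×0.77715×-0.30316 + 0.62932×0.95294×0.91960 = -0.274970 + 0.551488 = 0.276518.
Q̄ = (S₀/π) × [bracket] = (1361/π) × 0.276518 = 119.8 W/m².

Q̄ ≈ 120 W/m²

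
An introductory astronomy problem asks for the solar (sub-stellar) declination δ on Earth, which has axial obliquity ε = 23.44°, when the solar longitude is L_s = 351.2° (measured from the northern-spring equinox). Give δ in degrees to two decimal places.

δ = -3.49°

sin δ = sin ε · sin L_s = sin 23.44° × sin 351.2° = -0.060856.
δ = arcsin(-0.060856) = -3.49°.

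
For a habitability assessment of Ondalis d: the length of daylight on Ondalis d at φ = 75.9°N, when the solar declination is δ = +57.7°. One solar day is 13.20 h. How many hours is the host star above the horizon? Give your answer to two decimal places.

Sunrise equation: cos H₀ = −tan φ · tan δ = -6.2976 ≤ −1, so the host star never sets (polar day) and H₀ = π.
Daylight = 2H₀/(2π) × 13.20 h = (3.1416/π) × 13.20 = 13.20 h.

13.20 h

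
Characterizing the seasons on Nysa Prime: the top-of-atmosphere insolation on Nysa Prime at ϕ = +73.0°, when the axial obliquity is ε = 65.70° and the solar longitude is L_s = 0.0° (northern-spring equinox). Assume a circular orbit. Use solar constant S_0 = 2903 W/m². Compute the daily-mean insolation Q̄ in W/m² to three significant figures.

Solar declination: sin δ = sin ε · sin L_s = sin 65.70° × sin 0.0° = 0.00000, so δ = +0.000°.
cos h₀ = −tan(+73.0°) tan(+0.000°) = -0.0000, h₀ = 1.5708 rad.
Bracket: h₀ sin ϕ sin δ + cos ϕ cos δ sin h₀ = 1.5708×0.95630×0.00000 + 0.29237×1.00000×1.00000 = 0.000000 + 0.292370 = 0.292370.
Q̄ = (S_0/π) × [bracket] = (2903/π) × 0.292370 = 270.2 W/m².

Q̄ ≈ 270 W/m²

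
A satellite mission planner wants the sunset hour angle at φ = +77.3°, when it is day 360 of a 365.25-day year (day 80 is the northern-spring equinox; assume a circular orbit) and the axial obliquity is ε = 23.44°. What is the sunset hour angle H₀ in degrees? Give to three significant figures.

Solar longitude: λ_s = 360° × (360 − 80)/365.25 = 275.975°.
sin δ = sin 23.44° × sin 275.975° = -0.39563, so δ = -23.305°.
cos H₀ = −tan φ · tan δ = 1.9115 ≥ 1, so the Sun never rises (polar night) and H₀ = 0.

H₀ = 0.00°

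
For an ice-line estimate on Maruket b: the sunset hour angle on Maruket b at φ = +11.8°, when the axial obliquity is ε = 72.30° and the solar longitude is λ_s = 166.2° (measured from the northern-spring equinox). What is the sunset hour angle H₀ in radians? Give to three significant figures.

Solar declination: sin δ = sin ε · sin λ_s = sin 72.30° × sin 166.2° = 0.22724, so δ = +13.135°.
cos H₀ = −tan φ · tan δ = −tan(+11.8°) × tan(+13.135°) = -0.0487, so H₀ = 1.6196 rad = 92.79°.

H₀ = 1.62 rad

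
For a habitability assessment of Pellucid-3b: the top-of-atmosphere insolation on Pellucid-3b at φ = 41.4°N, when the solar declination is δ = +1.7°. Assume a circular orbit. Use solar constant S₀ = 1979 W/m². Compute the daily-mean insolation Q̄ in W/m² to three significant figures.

Q̄ ≈ 492 W/m²

cos H₀ = −tan(+41.4°) tan(+1.700°) = -0.0262, H₀ = 1.5970 rad.
Bracket: H₀ sin φ sin δ + cos φ cos δ sin H₀ = 1.5970×0.66131×0.02967 + 0.75011×0.99956×0.99966 = 0.031335 + 0.749525 = 0.780860.
Q̄ = (S₀/π) × [bracket] = (1979/π) × 0.780860 = 491.9 W/m².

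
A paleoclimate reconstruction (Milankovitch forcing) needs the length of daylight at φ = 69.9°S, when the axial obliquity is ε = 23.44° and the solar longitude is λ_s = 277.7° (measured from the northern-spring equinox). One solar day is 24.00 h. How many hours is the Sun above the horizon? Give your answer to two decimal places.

Solar declination: sin δ = sin ε · sin λ_s = sin 23.44° × sin 277.7° = -0.39420, so δ = -23.216°.
Sunrise equation: cos H₀ = −tan φ · tan δ = -1.1721 ≤ −1, so the Sun never sets (polar day) and H₀ = π.
Daylight = 2H₀/(2π) × 24.00 h = (3.1416/π) × 24.00 = 24.00 h.

24.00 h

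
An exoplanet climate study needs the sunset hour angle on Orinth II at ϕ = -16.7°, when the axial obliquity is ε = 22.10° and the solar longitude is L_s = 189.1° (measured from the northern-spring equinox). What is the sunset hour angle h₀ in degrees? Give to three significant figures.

Solar declination: sin δ = sin ε · sin L_s = sin 22.10° × sin 189.1° = -0.05950, so δ = -3.411°.
cos h₀ = −tan ϕ · tan δ = −tan(-16.7°) × tan(-3.411°) = -0.0179, so h₀ = 1.5887 rad = 91.02°.

h₀ = 91.0°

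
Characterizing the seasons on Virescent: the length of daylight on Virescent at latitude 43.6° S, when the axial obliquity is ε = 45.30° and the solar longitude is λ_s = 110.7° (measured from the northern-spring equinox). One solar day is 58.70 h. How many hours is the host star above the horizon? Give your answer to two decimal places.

Solar declination: sin δ = sin ε · sin λ_s = sin 45.30° × sin 110.7° = 0.66491, so δ = +41.676°.
cos H₀ = −tan φ · tan δ = −tan(-43.6°) × tan(+41.676°) = 0.8477, so H₀ = 0.5591 rad = 32.03°.
Daylight = 2H₀/(2π) × 58.70 h = (0.5591/π) × 58.70 = 10.45 h.

10.45 h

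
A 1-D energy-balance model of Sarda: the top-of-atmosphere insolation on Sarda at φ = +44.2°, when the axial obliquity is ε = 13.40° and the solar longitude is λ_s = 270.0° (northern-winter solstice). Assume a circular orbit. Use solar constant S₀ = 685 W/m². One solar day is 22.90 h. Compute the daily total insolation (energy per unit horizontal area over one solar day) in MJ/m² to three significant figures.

8.31 MJ/m²

Solar declination: sin δ = sin ε · sin λ_s = sin 13.40° × sin 270.0° = -0.23175, so δ = -13.400°.
cos H₀ = −tan(+44.2°) tan(-13.400°) = 0.2317, H₀ = 1.3370 rad.
Bracket: H₀ sin φ sin δ + cos φ cos δ sin H₀ = 1.3370×0.69717×-0.23175 + 0.71691×0.97278×0.97279 = -0.216018 + 0.678420 = 0.462402.
Q̄ = (S₀/π) × [bracket] = (685/π) × 0.462402 = 100.82 W/m².
Daily total = Q̄ × 22.90 h × 3600 s/h = 100.82 × 22.90 × 3600 / 10⁶ = 8.312 MJ/m².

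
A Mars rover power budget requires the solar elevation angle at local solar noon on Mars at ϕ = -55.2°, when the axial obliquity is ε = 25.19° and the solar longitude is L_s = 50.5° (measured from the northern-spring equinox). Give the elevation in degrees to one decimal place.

15.6°

Solar declination: sin δ = sin ε · sin L_s = sin 25.19° × sin 50.5° = 0.32842, so δ = +19.173°.
At local noon the hour angle is zero, so the zenith angle equals |ϕ − δ| = |-55.2° − (+19.173°)| = 74.373°.
Elevation = 90° − 74.373° = 15.6°.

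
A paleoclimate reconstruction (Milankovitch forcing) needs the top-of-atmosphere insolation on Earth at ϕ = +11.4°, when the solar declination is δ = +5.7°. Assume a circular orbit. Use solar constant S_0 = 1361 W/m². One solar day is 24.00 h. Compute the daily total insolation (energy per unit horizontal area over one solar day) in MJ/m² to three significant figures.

37.7 MJ/m²

cos h₀ = −tan(+11.4°) tan(+5.700°) = -0.0201, h₀ = 1.5909 rad.
Bracket: h₀ sin ϕ sin δ + cos ϕ cos δ sin h₀ = 1.5909×0.19766×0.09932 + 0.98027×0.99506×0.99980 = 0.031232 + 0.975232 = 1.006464.
Q̄ = (S_0/π) × [bracket] = (1361/π) × 1.006464 = 436.02 W/m².
Daily total = Q̄ × 24.00 h × 3600 s/h = 436.02 × 24.00 × 3600 / 10⁶ = 37.67 MJ/m².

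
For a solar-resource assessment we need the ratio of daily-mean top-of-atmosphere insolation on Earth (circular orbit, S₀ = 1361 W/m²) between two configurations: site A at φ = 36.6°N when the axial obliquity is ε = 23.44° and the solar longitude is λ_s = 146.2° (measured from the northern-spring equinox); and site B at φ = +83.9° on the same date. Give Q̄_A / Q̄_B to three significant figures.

Q̄_A / Q̄_B ≈ 1.45

— Configuration A (φ=+36.6°):
Solar declination: sin δ = sin ε · sin λ_s = sin 23.44° × sin 146.2° = 0.22129, so δ = +12.785°.
cos H₀ = −tan(+36.6°) tan(+12.785°) = -0.1685, H₀ = 1.7401 rad.
Bracket: H₀ sin φ sin δ + cos φ cos δ sin H₀ = 1.7401×0.59622×0.22129 + 0.80282×0.97521×0.98570 = 0.229584 + 0.771722 = 1.001306.
Q̄ = (S₀/π) × [bracket] = (1361/π) × 1.001306 = 433.79 W/m².
— Configuration B (φ=+83.9°):
cos H₀ = −tan(+83.9°) tan(+12.785°) = -2.1233 ≤ −1 ⇒ polar day, H₀ = π.
Bracket: H₀ sin φ sin δ + cos φ cos δ sin H₀ = 3.1416×0.99434×0.22129 + 0.10626×0.97521×0.00000 = 0.691270 + 0.000000 = 0.691270.
Q̄ = (S₀/π) × [bracket] = (1361/π) × 0.691270 = 299.47 W/m².
Ratio Q̄_A / Q̄_B = 433.79 / 299.47 = 1.449.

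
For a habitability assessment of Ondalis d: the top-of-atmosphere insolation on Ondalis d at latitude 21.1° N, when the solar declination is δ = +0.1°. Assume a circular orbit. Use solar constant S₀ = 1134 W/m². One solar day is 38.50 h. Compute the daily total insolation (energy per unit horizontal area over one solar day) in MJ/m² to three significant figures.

46.7 MJ/m²

cos H₀ = −tan(+21.1°) tan(+0.100°) = -0.0007, H₀ = 1.5715 rad.
Bracket: H₀ sin φ sin δ + cos φ cos δ sin H₀ = 1.5715×0.36000×0.00175 + 0.93295×1.00000×1.00000 = 0.000990 + 0.932950 = 0.933940.
Q̄ = (S₀/π) × [bracket] = (1134/π) × 0.933940 = 337.12 W/m².
Daily total = Q̄ × 38.50 h × 3600 s/h = 337.12 × 38.50 × 3600 / 10⁶ = 46.72 MJ/m².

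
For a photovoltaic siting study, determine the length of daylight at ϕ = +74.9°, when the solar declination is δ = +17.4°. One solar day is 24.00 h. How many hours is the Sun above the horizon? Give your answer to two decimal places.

Sunrise equation: cos h₀ = −tan ϕ · tan δ = -1.1614 ≤ −1, so the Sun never sets (polar day) and h₀ = π.
Daylight = 2h₀/(2π) × 24.00 h = (3.1416/π) × 24.00 = 24.00 h.

24.00 h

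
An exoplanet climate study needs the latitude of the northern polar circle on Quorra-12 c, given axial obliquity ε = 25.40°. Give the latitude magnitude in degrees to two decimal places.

The polar circle is the lowest latitude that experiences at least one full rotation of continuous daylight at the northern-summer solstice; it lies at |φ| = 90° − ε = 90° − 25.40° = 64.60°.

64.60°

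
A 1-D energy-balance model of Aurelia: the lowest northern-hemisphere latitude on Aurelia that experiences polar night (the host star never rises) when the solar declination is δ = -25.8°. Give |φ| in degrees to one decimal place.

|φ| = 64.2°

Polar night requires cos H₀ = −tan φ tan δ ≥ 1, i.e. tan φ tan δ ≤ −1.
The boundary is |tan φ| · |tan δ| = 1, so |φ| = 90° − |δ| = 90° − 25.8° = 64.2° in the northern hemisphere.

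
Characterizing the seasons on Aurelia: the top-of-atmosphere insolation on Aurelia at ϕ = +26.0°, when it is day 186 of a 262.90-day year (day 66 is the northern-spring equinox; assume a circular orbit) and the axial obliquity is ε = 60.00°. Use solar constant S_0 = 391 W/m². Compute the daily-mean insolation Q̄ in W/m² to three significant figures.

Solar longitude: L_s = 360° × (186 − 66)/262.90 = 164.321°.
sin δ = sin 60.00° × sin 164.321° = 0.23404, so δ = +13.535°.
cos h₀ = −tan(+26.0°) tan(+13.535°) = -0.1174, h₀ = 1.6885 rad.
Bracket: h₀ sin ϕ sin δ + cos ϕ cos δ sin h₀ = 1.6885×0.43837×0.23404 + 0.89879×0.97223×0.99308 = 0.173234 + 0.867784 = 1.041018.
Q̄ = (S_0/π) × [bracket] = (391/π) × 1.041018 = 129.6 W/m².

Q̄ ≈ 130 W/m²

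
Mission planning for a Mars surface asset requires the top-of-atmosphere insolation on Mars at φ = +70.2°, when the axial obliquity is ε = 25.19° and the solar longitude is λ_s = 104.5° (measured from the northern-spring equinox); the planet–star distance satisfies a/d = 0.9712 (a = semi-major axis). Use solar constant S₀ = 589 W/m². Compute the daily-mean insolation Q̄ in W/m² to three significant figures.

Solar declination: sin δ = sin ε · sin λ_s = sin 25.19° × sin 104.5° = 0.41206, so δ = +24.335°.
cos H₀ = −tan(+70.2°) tan(+24.335°) = -1.2562 ≤ −1 ⇒ polar day, H₀ = π.
Bracket: H₀ sin φ sin δ + cos φ cos δ sin H₀ = 3.1416×0.94088×0.41206 + 0.33874×0.91115×0.00000 = 1.217995 + 0.000000 = 1.217995.
Inverse-square distance factor (a/d)² = 0.9712² = 0.943229.
Q̄ = (S₀/π) × 0.943229 × [bracket] = (589/π) × 0.943229 × 1.217995 = 215.4 W/m².

Q̄ ≈ 215 W/m²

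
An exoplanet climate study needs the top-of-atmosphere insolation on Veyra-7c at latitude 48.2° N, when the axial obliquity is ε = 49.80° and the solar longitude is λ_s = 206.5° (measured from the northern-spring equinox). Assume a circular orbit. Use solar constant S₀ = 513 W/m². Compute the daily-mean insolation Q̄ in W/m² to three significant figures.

Q̄ ≈ 45.7 W/m²

Solar declination: sin δ = sin ε · sin λ_s = sin 49.80° × sin 206.5° = -0.34080, so δ = -19.926°.
cos H₀ = −tan(+48.2°) tan(-19.926°) = 0.4054, H₀ = 1.1533 rad.
Bracket: H₀ sin φ sin δ + cos φ cos δ sin H₀ = 1.1533×0.74548×-0.34080 + 0.66653×0.94013×0.91412 = -0.293007 + 0.572810 = 0.279803.
Q̄ = (S₀/π) × [bracket] = (513/π) × 0.279803 = 45.69 W/m².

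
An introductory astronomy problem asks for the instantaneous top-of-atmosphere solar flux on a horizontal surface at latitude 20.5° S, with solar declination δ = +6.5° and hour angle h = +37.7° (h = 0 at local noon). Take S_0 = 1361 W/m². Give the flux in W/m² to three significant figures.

948 W/m²

cos θ_z = sin ϕ sin δ + cos ϕ cos δ cos h = -0.039645 + 0.736353 = 0.696708.
Flux = S_0 · cos θ_z = 1361 × 0.696708 = 948.2 W/m².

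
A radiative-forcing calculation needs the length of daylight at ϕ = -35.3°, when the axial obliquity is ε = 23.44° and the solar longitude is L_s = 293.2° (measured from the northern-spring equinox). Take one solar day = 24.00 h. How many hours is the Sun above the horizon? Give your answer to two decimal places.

14.15 h

Solar declination: sin δ = sin ε · sin L_s = sin 23.44° × sin 293.2° = -0.36562, so δ = -21.446°.
cos h₀ = −tan ϕ · tan δ = −tan(-35.3°) × tan(-21.446°) = -0.2781, so h₀ = 1.8526 rad = 106.15°.
Daylight = 2h₀/(2π) × 24.00 h = (1.8526/π) × 24.00 = 14.15 h.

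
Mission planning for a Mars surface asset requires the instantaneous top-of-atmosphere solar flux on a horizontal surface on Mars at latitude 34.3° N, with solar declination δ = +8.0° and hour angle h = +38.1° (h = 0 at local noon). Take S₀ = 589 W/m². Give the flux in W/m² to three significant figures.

cos θ_z = sin φ sin δ + cos φ cos δ cos h = 0.078428 + 0.643759 = 0.722187.
Flux = S₀ · cos θ_z = 589 × 0.722187 = 425.4 W/m².

425 W/m²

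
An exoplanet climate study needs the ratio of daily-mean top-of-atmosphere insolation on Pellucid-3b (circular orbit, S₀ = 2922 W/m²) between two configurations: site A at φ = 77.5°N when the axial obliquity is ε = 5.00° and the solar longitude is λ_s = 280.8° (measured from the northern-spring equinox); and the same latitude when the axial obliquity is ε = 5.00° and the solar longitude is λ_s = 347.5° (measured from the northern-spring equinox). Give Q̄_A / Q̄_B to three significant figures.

— Configuration A (φ=+77.5°):
Solar declination: sin δ = sin ε · sin λ_s = sin 5.00° × sin 280.8° = -0.08561, so δ = -4.911°.
cos H₀ = −tan(+77.5°) tan(-4.911°) = 0.3876, H₀ = 1.1728 rad.
Bracket: H₀ sin φ sin δ + cos φ cos δ sin H₀ = 1.1728×0.97630×-0.08561 + 0.21644×0.99633×0.92183 = -0.098024 + 0.198789 = 0.100765.
Q̄ = (S₀/π) × [bracket] = (2922/π) × 0.100765 = 93.722 W/m².
— Configuration B (φ=+77.5°):
Solar declination: sin δ = sin ε · sin λ_s = sin 5.00° × sin 347.5° = -0.01886, so δ = -1.081°.
cos H₀ = −tan(+77.5°) tan(-1.081°) = 0.0851, H₀ = 1.4856 rad.
Bracket: H₀ sin φ sin δ + cos φ cos δ sin H₀ = 1.4856×0.97630×-0.01886 + 0.21644×0.99982×0.99637 = -0.027354 + 0.215616 = 0.188262.
Q̄ = (S₀/π) × [bracket] = (2922/π) × 0.188262 = 175.10 W/m².
Ratio Q̄_A / Q̄_B = 93.722 / 175.10 = 0.5352.

Q̄_A / Q̄_B ≈ 0.535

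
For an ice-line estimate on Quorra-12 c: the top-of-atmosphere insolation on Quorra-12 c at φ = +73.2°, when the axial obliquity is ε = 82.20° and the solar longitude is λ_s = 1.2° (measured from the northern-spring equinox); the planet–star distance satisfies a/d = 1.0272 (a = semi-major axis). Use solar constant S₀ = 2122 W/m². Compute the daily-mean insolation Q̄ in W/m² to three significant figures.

Solar declination: sin δ = sin ε · sin λ_s = sin 82.20° × sin 1.2° = 0.02075, so δ = +1.189°.
cos H₀ = −tan(+73.2°) tan(+1.189°) = -0.0687, H₀ = 1.6396 rad.
Bracket: H₀ sin φ sin δ + cos φ cos δ sin H₀ = 1.6396×0.95732×0.02075 + 0.28903×0.99978×0.99763 = 0.032570 + 0.288282 = 0.320852.
Inverse-square distance factor (a/d)² = 1.0272² = 1.055140.
Q̄ = (S₀/π) × 1.055140 × [bracket] = (2122/π) × 1.055140 × 0.320852 = 228.7 W/m².

Q̄ ≈ 229 W/m²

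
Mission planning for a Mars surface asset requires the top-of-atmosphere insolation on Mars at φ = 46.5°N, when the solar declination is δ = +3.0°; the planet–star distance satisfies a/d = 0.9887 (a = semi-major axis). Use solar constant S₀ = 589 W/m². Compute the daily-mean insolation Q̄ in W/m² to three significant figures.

Q̄ ≈ 137 W/m²

cos H₀ = −tan(+46.5°) tan(+3.000°) = -0.0552, H₀ = 1.6261 rad.
Bracket: H₀ sin φ sin δ + cos φ cos δ sin H₀ = 1.6261×0.72537×0.05234 + 0.68835×0.99863×0.99847 = 0.061736 + 0.686355 = 0.748091.
Inverse-square distance factor (a/d)² = 0.9887² = 0.977528.
Q̄ = (S₀/π) × 0.977528 × [bracket] = (589/π) × 0.977528 × 0.748091 = 137.1 W/m².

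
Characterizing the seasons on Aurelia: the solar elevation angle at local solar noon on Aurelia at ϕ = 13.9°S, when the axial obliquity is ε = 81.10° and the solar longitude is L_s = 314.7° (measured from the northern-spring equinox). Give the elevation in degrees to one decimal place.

59.3°

Solar declination: sin δ = sin ε · sin L_s = sin 81.10° × sin 314.7° = -0.70224, so δ = -44.607°.
At local noon the hour angle is zero, so the zenith angle equals |ϕ − δ| = |-13.9° − (-44.607°)| = 30.707°.
Elevation = 90° − 30.707° = 59.3°.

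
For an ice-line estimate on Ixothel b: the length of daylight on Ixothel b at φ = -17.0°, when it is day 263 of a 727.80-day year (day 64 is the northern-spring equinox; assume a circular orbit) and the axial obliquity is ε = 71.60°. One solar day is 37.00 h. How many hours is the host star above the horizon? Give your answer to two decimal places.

Solar longitude: λ_s = 360° × (263 − 64)/727.80 = 98.434°.
sin δ = sin 71.60° × sin 98.434° = 0.93862, so δ = +69.820°.
cos H₀ = −tan φ · tan δ = −tan(-17.0°) × tan(+69.820°) = 0.8319, so H₀ = 0.5883 rad = 33.71°.
Daylight = 2H₀/(2π) × 37.00 h = (0.5883/π) × 37.00 = 6.93 h.

6.93 h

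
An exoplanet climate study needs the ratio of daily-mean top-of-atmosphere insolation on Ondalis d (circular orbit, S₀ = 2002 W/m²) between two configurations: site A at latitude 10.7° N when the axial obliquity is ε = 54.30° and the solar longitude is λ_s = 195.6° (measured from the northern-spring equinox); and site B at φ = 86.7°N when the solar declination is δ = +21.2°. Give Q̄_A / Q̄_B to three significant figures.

— Configuration A (φ=+10.7°):
Solar declination: sin δ = sin ε · sin λ_s = sin 54.30° × sin 195.6° = -0.21839, so δ = -12.614°.
cos H₀ = −tan(+10.7°) tan(-12.614°) = 0.0423, H₀ = 1.5285 rad.
Bracket: H₀ sin φ sin δ + cos φ cos δ sin H₀ = 1.5285×0.18567×-0.21839 + 0.98261×0.97586×0.99911 = -0.061978 + 0.958036 = 0.896058.
Q̄ = (S₀/π) × [bracket] = (2002/π) × 0.896058 = 571.02 W/m².
— Configuration B (φ=+86.7°):
cos H₀ = −tan(+86.7°) tan(+21.200°) = -6.7270 ≤ −1 ⇒ polar day, H₀ = π.
Bracket: H₀ sin φ sin δ + cos φ cos δ sin H₀ = 3.1416×0.99834×0.36162 + 0.05756×0.93232×0.00000 = 1.134180 + 0.000000 = 1.134180.
Q̄ = (S₀/π) × [bracket] = (2002/π) × 1.134180 = 722.76 W/m².
Ratio Q̄_A / Q̄_B = 571.02 / 722.76 = 0.7901.

Q̄_A / Q̄_B ≈ 0.790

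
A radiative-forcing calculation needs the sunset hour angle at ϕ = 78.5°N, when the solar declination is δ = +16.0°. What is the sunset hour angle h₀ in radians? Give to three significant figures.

h₀ = 3.14 rad

Sunrise equation: cos h₀ = −tan ϕ · tan δ = -1.4094 ≤ −1, so the Sun never sets (polar day) and h₀ = π.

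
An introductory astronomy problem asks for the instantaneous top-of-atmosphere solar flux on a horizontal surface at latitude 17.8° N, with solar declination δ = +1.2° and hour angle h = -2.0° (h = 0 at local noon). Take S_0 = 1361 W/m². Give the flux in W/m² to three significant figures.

cos θ_z = sin ϕ sin δ + cos ϕ cos δ cos h = 0.006402 + 0.951341 = 0.957743.
Flux = S_0 · cos θ_z = 1361 × 0.957743 = 1303 W/m².

1.30e+03 W/m²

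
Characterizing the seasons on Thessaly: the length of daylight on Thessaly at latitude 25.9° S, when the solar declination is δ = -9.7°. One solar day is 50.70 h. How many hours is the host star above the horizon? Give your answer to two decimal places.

cos H₀ = −tan φ · tan δ = −tan(-25.9°) × tan(-9.700°) = -0.0830, so H₀ = 1.6539 rad = 94.76°.
Daylight = 2H₀/(2π) × 50.70 h = (1.6539/π) × 50.70 = 26.69 h.

26.69 h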